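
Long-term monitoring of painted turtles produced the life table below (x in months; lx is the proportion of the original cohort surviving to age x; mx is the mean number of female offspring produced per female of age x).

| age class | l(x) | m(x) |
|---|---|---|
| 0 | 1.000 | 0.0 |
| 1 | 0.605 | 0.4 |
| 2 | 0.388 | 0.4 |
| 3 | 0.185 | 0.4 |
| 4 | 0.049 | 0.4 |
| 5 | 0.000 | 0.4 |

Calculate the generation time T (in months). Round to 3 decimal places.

1.738

lx·mx: 0, 0.242, 0.1552, 0.074, 0.0196, 0 → R0 = 0.4908
x·lx·mx: 0, 0.242, 0.3104, 0.222, 0.0784, 0 → Σ = 0.8528
T = 0.8528 / 0.4908 = 1.737571… → 1.738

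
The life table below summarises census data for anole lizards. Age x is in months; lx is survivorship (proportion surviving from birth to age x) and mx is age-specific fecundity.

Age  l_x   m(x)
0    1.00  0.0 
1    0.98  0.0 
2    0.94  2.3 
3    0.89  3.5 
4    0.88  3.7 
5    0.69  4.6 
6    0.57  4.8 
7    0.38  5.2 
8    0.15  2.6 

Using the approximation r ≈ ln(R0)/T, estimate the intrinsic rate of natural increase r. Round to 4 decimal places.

R0 = Σ lx·mx = 0 + 0 + 2.162 + 3.115 + 3.256 + 3.174 + 2.736 + 1.976 + 0.39 = 16.809
Σ x·lx·mx = 75.931; T = 75.931/16.809 = 4.51728…
r ≈ ln(R0)/T = ln(16.809)/4.51728… = 0.624693… → 0.6247

0.6247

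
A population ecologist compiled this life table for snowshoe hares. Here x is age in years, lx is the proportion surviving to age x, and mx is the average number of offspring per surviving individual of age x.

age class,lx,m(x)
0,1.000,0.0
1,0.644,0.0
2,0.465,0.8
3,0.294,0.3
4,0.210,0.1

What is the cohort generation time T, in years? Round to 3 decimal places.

2.271

lx·mx: 0, 0, 0.372, 0.0882, 0.021 → R0 = 0.4812
x·lx·mx: 0, 0, 0.744, 0.2646, 0.084 → Σ = 1.0926
T = 1.0926 / 0.4812 = 2.270574… → 2.271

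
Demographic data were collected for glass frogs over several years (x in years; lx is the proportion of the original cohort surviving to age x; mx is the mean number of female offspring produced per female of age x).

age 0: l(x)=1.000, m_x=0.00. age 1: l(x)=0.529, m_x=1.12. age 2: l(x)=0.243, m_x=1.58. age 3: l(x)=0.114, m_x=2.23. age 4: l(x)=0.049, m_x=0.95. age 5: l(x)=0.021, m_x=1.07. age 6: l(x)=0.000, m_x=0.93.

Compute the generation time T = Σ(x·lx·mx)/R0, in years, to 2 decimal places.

1.86

lx·mx: 0, 0.59248, 0.38394, 0.25422, 0.04655, 0.02247, 0 → R0 = 1.29966
x·lx·mx: 0, 0.59248, 0.76788, 0.76266, 0.1862, 0.11235, 0 → Σ = 2.42157
T = 2.42157 / 1.29966 = 1.863233… → 1.86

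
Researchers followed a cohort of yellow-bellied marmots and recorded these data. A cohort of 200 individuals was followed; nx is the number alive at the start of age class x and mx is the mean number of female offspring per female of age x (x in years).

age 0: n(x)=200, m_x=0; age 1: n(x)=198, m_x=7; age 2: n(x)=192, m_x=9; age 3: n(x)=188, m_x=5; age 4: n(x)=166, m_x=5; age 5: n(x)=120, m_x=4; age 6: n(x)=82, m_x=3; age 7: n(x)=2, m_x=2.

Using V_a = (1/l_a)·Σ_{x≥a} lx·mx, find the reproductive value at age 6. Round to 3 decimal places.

lx = nx/n0 = nx/200: 1, 0.99, 0.96, 0.94, 0.83, 0.6, 0.41, 0.01
lx·mx for x ≥ 6: 1.23, 0.02 → sum = 1.25
V_6 = 1.25 / l_6 = 1.25 / 0.41 = 3.04878… → 3.049

3.049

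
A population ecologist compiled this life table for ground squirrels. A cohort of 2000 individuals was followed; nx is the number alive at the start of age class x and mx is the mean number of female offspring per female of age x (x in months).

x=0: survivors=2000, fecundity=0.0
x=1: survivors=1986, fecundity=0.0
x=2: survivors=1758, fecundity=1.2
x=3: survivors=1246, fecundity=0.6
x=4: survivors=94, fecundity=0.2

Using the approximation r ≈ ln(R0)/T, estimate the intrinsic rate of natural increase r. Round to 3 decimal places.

lx = nx/n0 = nx/2000: 1, 0.993, 0.879, 0.623, 0.047
R0 = Σ lx·mx = 0 + 0 + 1.0548 + 0.3738 + 0.0094 = 1.438
Σ x·lx·mx = 3.2686; T = 3.2686/1.438 = 2.27302…
r ≈ ln(R0)/T = ln(1.438)/2.27302… = 0.15981… → 0.160

0.160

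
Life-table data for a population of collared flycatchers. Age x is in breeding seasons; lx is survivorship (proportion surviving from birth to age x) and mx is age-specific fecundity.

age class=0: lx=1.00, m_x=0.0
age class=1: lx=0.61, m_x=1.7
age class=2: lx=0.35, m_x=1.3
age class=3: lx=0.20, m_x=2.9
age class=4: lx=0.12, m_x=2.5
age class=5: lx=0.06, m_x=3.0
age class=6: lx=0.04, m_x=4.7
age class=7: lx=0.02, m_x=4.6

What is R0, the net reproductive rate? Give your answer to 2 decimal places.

lx·mx by age: 0, 1.037, 0.455, 0.58, 0.3, 0.18, 0.188, 0.092
R0 = Σ lx·mx = 2.832 → 2.83

2.83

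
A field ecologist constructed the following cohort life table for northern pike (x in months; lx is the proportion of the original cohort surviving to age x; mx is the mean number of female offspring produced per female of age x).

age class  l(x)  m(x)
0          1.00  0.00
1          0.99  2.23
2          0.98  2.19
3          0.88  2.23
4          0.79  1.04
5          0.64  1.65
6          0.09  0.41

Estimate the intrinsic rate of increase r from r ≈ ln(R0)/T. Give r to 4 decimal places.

R0 = Σ lx·mx = 0 + 2.2077 + 2.1462 + 1.9624 + 0.8216 + 1.056 + 0.0369 = 8.2308
Σ x·lx·mx = 21.1751; T = 21.1751/8.2308 = 2.57267…
r ≈ ln(R0)/T = ln(8.2308)/2.57267… = 0.819338… → 0.8193

0.8193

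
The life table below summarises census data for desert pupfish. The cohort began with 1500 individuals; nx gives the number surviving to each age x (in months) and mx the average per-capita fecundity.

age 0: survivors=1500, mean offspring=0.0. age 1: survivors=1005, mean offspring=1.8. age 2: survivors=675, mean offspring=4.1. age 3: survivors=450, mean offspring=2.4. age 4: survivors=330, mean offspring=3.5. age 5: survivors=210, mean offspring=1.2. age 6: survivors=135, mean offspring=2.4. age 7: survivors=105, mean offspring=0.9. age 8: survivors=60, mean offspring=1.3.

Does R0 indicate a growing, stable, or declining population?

lx = nx/n0 = nx/1500: 1, 0.67, 0.45, 0.3, 0.22, 0.14, 0.09, 0.07, 0.04
R0 = Σ lx·mx = 0 + 1.206 + 1.845 + 0.72 + 0.77 + 0.168 + 0.216 + 0.063 + 0.052 = 5.04
R0 > 1, so the population is growing.

growing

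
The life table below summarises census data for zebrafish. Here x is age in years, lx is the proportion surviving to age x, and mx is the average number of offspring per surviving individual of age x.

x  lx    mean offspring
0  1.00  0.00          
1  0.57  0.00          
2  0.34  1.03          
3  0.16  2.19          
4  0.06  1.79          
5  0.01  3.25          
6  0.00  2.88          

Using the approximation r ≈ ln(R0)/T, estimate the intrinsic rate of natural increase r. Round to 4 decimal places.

R0 = Σ lx·mx = 0 + 0 + 0.3502 + 0.3504 + 0.1074 + 0.0325 + 0 = 0.8405
Σ x·lx·mx = 2.3437; T = 2.3437/0.8405 = 2.78846…
r ≈ ln(R0)/T = ln(0.8405)/2.78846… = -0.062313… → -0.0623

-0.0623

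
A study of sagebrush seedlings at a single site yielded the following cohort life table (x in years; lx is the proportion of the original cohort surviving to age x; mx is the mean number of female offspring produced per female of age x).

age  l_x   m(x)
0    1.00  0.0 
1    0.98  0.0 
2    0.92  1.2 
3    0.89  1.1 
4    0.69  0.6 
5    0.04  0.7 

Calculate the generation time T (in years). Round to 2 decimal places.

lx·mx: 0, 0, 1.104, 0.979, 0.414, 0.028 → R0 = 2.525
x·lx·mx: 0, 0, 2.208, 2.937, 1.656, 0.14 → Σ = 6.941
T = 6.941 / 2.525 = 2.748911… → 2.75

2.75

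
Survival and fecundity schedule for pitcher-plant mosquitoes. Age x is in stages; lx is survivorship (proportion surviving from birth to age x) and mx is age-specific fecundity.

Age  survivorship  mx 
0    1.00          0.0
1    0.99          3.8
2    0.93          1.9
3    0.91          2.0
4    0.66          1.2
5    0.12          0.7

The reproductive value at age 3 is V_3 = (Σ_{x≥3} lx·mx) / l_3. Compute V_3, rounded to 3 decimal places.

2.963

lx·mx for x ≥ 3: 1.82, 0.792, 0.084 → sum = 2.696
V_3 = 2.696 / l_3 = 2.696 / 0.91 = 2.962637… → 2.963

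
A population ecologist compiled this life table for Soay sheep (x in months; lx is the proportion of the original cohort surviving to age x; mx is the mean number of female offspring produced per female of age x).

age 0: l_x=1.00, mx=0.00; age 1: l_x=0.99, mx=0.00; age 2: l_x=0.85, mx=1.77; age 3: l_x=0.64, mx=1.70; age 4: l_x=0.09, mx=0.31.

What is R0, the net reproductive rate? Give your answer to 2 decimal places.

2.62

lx·mx by age: 0, 0, 1.5045, 1.088, 0.0279
R0 = Σ lx·mx = 2.6204 → 2.62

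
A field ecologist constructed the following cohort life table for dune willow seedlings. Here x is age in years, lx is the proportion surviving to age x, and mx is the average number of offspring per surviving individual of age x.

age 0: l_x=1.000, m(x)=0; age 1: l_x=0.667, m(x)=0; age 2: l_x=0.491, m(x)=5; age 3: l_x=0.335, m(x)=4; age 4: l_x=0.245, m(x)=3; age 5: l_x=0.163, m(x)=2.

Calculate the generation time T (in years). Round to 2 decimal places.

lx·mx: 0, 0, 2.455, 1.34, 0.735, 0.326 → R0 = 4.856
x·lx·mx: 0, 0, 4.91, 4.02, 2.94, 1.63 → Σ = 13.5
T = 13.5 / 4.856 = 2.780066… → 2.78

2.78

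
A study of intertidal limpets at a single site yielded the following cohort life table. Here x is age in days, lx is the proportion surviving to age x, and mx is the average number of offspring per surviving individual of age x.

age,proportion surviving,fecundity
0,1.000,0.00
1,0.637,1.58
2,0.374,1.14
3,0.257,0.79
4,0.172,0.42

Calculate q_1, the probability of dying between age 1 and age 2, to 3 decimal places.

q_1 = (l_1 − l_2) / l_1 = (0.637 − 0.374) / 0.637
     = 0.263 / 0.637 = 0.412873… → 0.413

0.413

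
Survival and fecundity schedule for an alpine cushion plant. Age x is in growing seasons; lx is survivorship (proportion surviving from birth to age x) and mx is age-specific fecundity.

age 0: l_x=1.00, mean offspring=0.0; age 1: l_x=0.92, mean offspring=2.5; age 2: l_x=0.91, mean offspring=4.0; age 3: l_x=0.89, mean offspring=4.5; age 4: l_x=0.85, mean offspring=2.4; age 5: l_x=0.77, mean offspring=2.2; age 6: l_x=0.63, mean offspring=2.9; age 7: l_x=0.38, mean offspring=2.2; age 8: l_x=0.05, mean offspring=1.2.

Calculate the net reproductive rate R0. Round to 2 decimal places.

lx·mx by age: 0, 2.3, 3.64, 4.005, 2.04, 1.694, 1.827, 0.836, 0.06
R0 = Σ lx·mx = 16.402 → 16.40

16.40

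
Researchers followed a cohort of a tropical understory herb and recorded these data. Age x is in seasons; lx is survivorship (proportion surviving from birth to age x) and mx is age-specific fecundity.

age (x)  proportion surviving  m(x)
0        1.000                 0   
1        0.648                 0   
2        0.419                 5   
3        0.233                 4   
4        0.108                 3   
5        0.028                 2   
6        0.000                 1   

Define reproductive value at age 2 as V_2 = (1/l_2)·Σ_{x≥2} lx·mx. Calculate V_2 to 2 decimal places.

8.13

lx·mx for x ≥ 2: 2.095, 0.932, 0.324, 0.056, 0 → sum = 3.407
V_2 = 3.407 / l_2 = 3.407 / 0.419 = 8.131265… → 8.13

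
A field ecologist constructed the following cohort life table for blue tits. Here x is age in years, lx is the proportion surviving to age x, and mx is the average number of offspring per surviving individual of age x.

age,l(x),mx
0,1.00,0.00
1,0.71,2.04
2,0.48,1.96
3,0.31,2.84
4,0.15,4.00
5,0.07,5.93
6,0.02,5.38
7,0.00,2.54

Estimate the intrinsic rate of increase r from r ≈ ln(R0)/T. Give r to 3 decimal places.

R0 = Σ lx·mx = 0 + 1.4484 + 0.9408 + 0.8804 + 0.6 + 0.4151 + 0.1076 + 0 = 4.3923
Σ x·lx·mx = 11.0923; T = 11.0923/4.3923 = 2.5254…
r ≈ ln(R0)/T = ln(4.3923)/2.5254… = 0.58599… → 0.586

0.586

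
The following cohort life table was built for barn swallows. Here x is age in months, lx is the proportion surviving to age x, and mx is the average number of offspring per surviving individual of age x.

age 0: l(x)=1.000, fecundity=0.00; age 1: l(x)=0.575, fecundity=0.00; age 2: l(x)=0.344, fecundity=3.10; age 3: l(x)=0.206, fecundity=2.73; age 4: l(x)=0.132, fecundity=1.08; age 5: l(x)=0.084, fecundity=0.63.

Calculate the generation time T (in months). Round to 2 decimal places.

2.55

lx·mx: 0, 0, 1.0664, 0.56238, 0.14256, 0.05292 → R0 = 1.82426
x·lx·mx: 0, 0, 2.1328, 1.68714, 0.57024, 0.2646 → Σ = 4.65478
T = 4.65478 / 1.82426 = 2.551599… → 2.55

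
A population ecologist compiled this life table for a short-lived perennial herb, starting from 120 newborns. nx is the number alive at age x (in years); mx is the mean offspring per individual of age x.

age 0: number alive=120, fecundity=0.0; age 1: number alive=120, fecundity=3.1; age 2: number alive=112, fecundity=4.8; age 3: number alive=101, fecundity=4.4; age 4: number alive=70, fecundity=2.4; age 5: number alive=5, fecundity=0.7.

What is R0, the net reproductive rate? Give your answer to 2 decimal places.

12.71

lx = nx/n0 = nx/120: 1, 1, 0.93333…, 0.84167…, 0.58333…, 0.04167…
lx·mx by age: 0, 3.1, 4.48…, 3.703333…, 1.4…, 0.029167…
R0 = Σ lx·mx = 12.7125… → 12.71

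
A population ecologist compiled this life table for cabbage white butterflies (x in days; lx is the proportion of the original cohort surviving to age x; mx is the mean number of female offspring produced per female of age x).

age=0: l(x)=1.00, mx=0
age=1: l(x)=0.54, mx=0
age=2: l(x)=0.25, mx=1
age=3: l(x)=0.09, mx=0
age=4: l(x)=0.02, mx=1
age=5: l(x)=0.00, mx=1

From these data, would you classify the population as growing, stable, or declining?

R0 = Σ lx·mx = 0 + 0 + 0.25 + 0 + 0.02 + 0 = 0.27
R0 < 1, so the population is declining.

declining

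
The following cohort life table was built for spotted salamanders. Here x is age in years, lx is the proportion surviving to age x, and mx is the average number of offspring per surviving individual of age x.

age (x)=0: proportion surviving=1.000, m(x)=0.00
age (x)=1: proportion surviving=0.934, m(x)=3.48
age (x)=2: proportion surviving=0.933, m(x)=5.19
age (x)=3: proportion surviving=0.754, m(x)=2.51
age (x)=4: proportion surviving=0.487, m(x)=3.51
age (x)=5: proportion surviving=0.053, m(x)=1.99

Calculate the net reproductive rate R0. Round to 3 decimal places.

11.800

lx·mx by age: 0, 3.25032, 4.84227, 1.89254, 1.70937, 0.10547
R0 = Σ lx·mx = 11.79997 → 11.800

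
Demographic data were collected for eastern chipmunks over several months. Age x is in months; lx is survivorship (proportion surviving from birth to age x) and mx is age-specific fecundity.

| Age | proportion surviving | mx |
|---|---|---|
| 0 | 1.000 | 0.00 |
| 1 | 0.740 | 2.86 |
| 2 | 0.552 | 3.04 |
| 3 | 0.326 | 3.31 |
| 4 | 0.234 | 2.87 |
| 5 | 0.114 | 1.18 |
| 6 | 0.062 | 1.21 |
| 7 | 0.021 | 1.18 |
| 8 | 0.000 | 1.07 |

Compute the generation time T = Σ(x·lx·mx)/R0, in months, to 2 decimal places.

lx·mx: 0, 2.1164, 1.67808, 1.07906, 0.67158, 0.13452, 0.07502, 0.02478, 0 → R0 = 5.77944
x·lx·mx: 0, 2.1164, 3.35616, 3.23718, 2.68632, 0.6726, 0.45012, 0.17346, 0 → Σ = 12.69224
T = 12.69224 / 5.77944 = 2.196102… → 2.20

2.20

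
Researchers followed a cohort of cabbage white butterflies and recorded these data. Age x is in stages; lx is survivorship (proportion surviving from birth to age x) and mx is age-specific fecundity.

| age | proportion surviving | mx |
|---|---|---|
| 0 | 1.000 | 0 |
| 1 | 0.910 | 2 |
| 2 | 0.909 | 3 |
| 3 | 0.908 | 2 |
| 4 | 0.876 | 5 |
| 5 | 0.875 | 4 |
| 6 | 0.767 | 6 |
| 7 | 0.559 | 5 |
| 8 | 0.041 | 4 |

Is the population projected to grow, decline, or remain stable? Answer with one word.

R0 = Σ lx·mx = 0 + 1.82 + 2.727 + 1.816 + 4.38 + 3.5 + 4.602 + 2.795 + 0.164 = 21.804
R0 > 1, so the population is growing.

growing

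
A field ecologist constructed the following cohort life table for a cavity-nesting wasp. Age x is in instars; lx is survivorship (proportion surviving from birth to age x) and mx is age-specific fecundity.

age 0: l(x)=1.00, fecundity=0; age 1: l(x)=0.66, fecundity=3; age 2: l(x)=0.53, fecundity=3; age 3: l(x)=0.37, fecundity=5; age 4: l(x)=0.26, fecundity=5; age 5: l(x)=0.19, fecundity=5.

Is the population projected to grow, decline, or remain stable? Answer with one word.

R0 = Σ lx·mx = 0 + 1.98 + 1.59 + 1.85 + 1.3 + 0.95 = 7.67
R0 > 1, so the population is growing.

growing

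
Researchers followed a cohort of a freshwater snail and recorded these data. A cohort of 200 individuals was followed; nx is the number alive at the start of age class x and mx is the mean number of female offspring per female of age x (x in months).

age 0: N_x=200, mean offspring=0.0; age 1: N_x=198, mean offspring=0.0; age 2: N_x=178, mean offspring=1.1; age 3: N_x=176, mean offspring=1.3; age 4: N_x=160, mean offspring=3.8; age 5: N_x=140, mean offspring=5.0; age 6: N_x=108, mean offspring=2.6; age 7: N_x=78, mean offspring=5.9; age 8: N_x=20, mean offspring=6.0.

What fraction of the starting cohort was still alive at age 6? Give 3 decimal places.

l_6 = n_6/n_0 = 108/200 = 0.54 → 0.540

0.540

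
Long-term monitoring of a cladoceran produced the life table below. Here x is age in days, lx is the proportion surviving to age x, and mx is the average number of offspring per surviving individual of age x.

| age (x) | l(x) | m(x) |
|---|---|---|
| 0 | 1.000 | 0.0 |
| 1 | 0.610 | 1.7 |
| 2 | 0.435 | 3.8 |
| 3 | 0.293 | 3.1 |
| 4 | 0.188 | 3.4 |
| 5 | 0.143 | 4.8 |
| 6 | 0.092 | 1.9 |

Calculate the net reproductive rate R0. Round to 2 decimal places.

lx·mx by age: 0, 1.037, 1.653, 0.9083, 0.6392, 0.6864, 0.1748
R0 = Σ lx·mx = 5.0987 → 5.10

5.10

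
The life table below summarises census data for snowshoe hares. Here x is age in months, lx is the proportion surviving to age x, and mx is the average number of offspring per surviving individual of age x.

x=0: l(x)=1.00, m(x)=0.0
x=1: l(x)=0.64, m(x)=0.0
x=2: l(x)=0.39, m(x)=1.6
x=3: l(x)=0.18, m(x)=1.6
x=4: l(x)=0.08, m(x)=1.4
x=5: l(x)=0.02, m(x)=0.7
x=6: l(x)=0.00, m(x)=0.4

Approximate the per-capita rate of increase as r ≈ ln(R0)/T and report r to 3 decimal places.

R0 = Σ lx·mx = 0 + 0 + 0.624 + 0.288 + 0.112 + 0.014 + 0 = 1.038
Σ x·lx·mx = 2.63; T = 2.63/1.038 = 2.53372…
r ≈ ln(R0)/T = ln(1.038)/2.53372… = 0.01472… → 0.015

0.015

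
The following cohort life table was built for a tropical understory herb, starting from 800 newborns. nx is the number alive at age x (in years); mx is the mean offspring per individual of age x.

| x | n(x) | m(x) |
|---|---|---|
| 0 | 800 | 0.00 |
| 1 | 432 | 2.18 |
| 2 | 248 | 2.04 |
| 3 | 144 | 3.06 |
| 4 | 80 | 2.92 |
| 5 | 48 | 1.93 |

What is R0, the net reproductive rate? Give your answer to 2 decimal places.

2.77

lx = nx/n0 = nx/800: 1, 0.54, 0.31, 0.18, 0.1, 0.06
lx·mx by age: 0, 1.1772, 0.6324, 0.5508, 0.292, 0.1158
R0 = Σ lx·mx = 2.7682 → 2.77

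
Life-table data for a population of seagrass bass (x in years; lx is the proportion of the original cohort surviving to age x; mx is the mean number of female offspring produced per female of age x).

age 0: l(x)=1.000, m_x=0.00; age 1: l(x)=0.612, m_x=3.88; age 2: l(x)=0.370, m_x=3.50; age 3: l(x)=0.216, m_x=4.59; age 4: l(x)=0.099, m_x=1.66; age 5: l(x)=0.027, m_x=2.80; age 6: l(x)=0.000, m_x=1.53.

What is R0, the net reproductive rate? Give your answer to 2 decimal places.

lx·mx by age: 0, 2.37456, 1.295, 0.99144, 0.16434, 0.0756, 0
R0 = Σ lx·mx = 4.90094 → 4.90

4.90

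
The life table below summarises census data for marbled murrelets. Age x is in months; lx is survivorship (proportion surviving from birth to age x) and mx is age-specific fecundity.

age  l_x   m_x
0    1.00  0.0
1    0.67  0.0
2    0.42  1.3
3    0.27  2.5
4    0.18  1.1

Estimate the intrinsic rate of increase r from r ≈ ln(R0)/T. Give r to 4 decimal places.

R0 = Σ lx·mx = 0 + 0 + 0.546 + 0.675 + 0.198 = 1.419
Σ x·lx·mx = 3.909; T = 3.909/1.419 = 2.75476…
r ≈ ln(R0)/T = ln(1.419)/2.75476… = 0.127036… → 0.1270

0.1270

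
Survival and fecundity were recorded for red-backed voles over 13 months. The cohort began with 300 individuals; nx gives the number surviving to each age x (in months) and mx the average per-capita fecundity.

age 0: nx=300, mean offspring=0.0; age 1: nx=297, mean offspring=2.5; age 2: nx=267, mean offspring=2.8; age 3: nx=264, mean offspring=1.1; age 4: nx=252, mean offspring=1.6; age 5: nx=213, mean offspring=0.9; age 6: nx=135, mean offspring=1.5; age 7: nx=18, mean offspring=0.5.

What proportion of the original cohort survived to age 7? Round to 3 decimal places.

l_7 = n_7/n_0 = 18/300 = 0.06 → 0.060

0.060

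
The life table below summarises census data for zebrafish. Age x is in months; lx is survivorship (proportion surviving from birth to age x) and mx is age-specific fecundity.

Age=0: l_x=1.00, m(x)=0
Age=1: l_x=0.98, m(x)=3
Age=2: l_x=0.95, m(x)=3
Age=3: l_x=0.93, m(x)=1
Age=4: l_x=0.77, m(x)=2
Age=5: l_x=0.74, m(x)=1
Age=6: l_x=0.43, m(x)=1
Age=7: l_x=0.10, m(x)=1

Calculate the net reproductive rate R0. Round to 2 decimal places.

9.53

lx·mx by age: 0, 2.94, 2.85, 0.93, 1.54, 0.74, 0.43, 0.1
R0 = Σ lx·mx = 9.53 → 9.53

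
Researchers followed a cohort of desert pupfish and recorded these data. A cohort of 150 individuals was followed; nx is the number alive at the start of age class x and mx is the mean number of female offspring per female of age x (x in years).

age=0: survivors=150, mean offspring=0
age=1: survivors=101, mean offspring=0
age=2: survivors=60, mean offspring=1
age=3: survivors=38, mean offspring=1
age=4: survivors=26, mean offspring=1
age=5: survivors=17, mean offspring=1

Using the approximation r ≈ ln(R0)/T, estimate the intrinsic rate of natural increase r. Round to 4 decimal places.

lx = nx/n0 = nx/150: 1, 0.67333…, 0.4, 0.25333…, 0.17333…, 0.11333…
R0 = Σ lx·mx = 0 + 0 + 0.4 + 0.25333… + 0.17333… + 0.11333… = 0.94…
Σ x·lx·mx = 2.82…; T = 2.82…/0.94… = 3…
r ≈ ln(R0)/T = ln(0.94…)/3… = -0.020625… → -0.0206

-0.0206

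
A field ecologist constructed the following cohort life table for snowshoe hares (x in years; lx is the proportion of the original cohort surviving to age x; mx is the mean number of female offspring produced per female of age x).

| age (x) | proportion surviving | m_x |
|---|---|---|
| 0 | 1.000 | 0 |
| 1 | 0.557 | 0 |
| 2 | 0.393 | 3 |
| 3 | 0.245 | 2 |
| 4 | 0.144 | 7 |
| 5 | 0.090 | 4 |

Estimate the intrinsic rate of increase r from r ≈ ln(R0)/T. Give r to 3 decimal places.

0.349

R0 = Σ lx·mx = 0 + 0 + 1.179 + 0.49 + 1.008 + 0.36 = 3.037
Σ x·lx·mx = 9.66; T = 9.66/3.037 = 3.18077…
r ≈ ln(R0)/T = ln(3.037)/3.18077… = 0.34925… → 0.349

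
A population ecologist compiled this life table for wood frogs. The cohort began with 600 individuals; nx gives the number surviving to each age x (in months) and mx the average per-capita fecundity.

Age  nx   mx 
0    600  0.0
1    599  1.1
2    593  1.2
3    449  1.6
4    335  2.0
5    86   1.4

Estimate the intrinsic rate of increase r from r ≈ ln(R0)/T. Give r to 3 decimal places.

0.601

lx = nx/n0 = nx/600: 1, 0.99833…, 0.98833…, 0.74833…, 0.55833…, 0.14333…
R0 = Σ lx·mx = 0 + 1.09817… + 1.186… + 1.19733… + 1.11667… + 0.20067… = 4.798833…
Σ x·lx·mx = 12.532167…; T = 12.532167…/4.798833… = 2.6115…
r ≈ ln(R0)/T = ln(4.798833…)/2.6115… = 0.60056… → 0.601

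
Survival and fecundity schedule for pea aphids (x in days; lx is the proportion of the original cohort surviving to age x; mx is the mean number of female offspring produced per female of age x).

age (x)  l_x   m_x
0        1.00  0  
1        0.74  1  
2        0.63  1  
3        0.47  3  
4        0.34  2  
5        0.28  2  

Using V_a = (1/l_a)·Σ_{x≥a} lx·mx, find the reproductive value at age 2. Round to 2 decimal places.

5.21

lx·mx for x ≥ 2: 0.63, 1.41, 0.68, 0.56 → sum = 3.28
V_2 = 3.28 / l_2 = 3.28 / 0.63 = 5.206349… → 5.21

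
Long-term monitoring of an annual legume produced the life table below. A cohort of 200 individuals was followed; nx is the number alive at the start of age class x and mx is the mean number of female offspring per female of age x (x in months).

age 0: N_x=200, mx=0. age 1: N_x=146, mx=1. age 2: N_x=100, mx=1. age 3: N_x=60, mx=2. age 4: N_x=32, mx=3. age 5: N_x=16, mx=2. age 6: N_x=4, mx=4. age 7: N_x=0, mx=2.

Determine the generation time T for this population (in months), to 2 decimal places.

2.64

lx = nx/n0 = nx/200: 1, 0.73, 0.5, 0.3, 0.16, 0.08, 0.02, 0
lx·mx: 0, 0.73, 0.5, 0.6, 0.48, 0.16, 0.08, 0 → R0 = 2.55
x·lx·mx: 0, 0.73, 1, 1.8, 1.92, 0.8, 0.48, 0 → Σ = 6.73
T = 6.73 / 2.55 = 2.639216… → 2.64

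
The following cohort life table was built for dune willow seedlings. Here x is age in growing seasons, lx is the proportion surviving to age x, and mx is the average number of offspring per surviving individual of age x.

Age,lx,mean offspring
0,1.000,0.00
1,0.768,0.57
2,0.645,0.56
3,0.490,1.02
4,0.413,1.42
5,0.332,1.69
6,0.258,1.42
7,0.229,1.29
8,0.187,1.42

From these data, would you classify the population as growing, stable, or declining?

R0 = Σ lx·mx = 0 + 0.43776 + 0.3612 + 0.4998 + 0.58646 + 0.56108 + 0.36636 + 0.29541 + 0.26554 = 3.37361
R0 > 1, so the population is growing.

growing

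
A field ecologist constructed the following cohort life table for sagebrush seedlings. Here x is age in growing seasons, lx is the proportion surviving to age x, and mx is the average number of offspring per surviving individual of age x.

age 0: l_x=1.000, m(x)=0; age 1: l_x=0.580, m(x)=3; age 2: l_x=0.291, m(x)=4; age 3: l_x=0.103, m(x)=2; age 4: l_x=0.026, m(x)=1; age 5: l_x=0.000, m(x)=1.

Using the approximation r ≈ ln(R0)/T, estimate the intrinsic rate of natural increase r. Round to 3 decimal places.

0.748

R0 = Σ lx·mx = 0 + 1.74 + 1.164 + 0.206 + 0.026 + 0 = 3.136
Σ x·lx·mx = 4.79; T = 4.79/3.136 = 1.52742…
r ≈ ln(R0)/T = ln(3.136)/1.52742… = 0.74829… → 0.748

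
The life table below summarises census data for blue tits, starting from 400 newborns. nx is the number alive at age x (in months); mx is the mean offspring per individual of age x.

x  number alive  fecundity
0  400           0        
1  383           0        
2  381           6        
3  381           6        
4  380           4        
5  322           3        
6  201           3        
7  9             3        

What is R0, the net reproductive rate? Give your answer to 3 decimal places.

19.220

lx = nx/n0 = nx/400: 1, 0.9575, 0.9525, 0.9525, 0.95, 0.805, 0.5025, 0.0225
lx·mx by age: 0, 0, 5.715, 5.715, 3.8, 2.415, 1.5075, 0.0675
R0 = Σ lx·mx = 19.22 → 19.220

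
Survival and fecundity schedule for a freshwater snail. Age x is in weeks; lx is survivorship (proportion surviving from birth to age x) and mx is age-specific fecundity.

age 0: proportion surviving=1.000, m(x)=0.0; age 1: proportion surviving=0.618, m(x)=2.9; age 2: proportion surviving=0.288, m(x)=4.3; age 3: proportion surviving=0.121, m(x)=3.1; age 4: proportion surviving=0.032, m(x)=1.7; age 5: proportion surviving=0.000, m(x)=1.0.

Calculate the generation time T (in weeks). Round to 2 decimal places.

lx·mx: 0, 1.7922, 1.2384, 0.3751, 0.0544, 0 → R0 = 3.4601
x·lx·mx: 0, 1.7922, 2.4768, 1.1253, 0.2176, 0 → Σ = 5.6119
T = 5.6119 / 3.4601 = 1.62189… → 1.62

1.62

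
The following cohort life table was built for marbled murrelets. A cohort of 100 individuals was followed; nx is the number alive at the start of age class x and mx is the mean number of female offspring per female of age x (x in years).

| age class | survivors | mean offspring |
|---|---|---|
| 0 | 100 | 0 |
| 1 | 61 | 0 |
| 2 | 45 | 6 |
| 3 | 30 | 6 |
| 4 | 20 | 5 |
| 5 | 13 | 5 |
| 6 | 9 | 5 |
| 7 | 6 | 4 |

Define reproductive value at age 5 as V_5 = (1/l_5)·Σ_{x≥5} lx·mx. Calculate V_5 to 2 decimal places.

10.31

lx = nx/n0 = nx/100: 1, 0.61, 0.45, 0.3, 0.2, 0.13, 0.09, 0.06
lx·mx for x ≥ 5: 0.65, 0.45, 0.24 → sum = 1.34
V_5 = 1.34 / l_5 = 1.34 / 0.13 = 10.307692… → 10.31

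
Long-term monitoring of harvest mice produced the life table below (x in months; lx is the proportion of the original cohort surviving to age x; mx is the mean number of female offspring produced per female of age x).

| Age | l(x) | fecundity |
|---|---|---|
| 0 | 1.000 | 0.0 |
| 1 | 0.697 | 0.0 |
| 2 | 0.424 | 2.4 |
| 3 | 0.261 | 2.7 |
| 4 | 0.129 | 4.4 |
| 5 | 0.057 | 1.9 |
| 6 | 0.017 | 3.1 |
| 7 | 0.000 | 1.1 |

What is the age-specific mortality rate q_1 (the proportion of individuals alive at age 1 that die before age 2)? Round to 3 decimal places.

0.392

q_1 = (l_1 − l_2) / l_1 = (0.697 − 0.424) / 0.697
     = 0.273 / 0.697 = 0.391679… → 0.392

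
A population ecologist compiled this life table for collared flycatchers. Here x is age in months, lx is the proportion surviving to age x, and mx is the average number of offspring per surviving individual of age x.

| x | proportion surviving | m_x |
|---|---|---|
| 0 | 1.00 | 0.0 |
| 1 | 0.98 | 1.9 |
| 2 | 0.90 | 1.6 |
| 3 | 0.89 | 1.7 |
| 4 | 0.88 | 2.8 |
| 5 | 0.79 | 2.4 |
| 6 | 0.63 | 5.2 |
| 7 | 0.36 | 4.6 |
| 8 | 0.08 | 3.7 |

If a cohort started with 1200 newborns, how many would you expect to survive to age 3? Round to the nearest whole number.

1068

Expected survivors = N0 · l_3 = 1200 × 0.89 = 1068 → 1068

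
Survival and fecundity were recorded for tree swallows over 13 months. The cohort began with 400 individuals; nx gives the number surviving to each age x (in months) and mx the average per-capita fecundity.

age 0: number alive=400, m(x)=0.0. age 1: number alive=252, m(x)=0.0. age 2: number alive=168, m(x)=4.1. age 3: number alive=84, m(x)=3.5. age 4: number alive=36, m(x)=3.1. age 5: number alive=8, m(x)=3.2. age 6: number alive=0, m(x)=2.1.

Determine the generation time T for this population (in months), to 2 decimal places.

lx = nx/n0 = nx/400: 1, 0.63, 0.42, 0.21, 0.09, 0.02, 0
lx·mx: 0, 0, 1.722, 0.735, 0.279, 0.064, 0 → R0 = 2.8
x·lx·mx: 0, 0, 3.444, 2.205, 1.116, 0.32, 0 → Σ = 7.085
T = 7.085 / 2.8 = 2.530357… → 2.53

2.53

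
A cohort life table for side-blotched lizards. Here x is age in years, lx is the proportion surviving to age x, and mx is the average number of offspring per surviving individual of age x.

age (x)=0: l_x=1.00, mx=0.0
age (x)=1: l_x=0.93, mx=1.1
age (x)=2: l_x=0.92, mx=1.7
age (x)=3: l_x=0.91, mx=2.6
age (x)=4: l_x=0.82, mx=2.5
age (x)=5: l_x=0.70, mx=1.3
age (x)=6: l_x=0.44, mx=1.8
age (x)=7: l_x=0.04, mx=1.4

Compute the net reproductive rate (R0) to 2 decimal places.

lx·mx by age: 0, 1.023, 1.564, 2.366, 2.05, 0.91, 0.792, 0.056
R0 = Σ lx·mx = 8.761 → 8.76

8.76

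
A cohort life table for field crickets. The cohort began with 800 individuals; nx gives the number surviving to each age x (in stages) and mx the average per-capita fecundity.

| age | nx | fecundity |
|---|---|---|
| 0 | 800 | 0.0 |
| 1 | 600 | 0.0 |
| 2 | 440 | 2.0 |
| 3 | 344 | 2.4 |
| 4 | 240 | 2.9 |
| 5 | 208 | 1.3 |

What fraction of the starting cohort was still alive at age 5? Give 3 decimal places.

0.260

l_5 = n_5/n_0 = 208/800 = 0.26 → 0.260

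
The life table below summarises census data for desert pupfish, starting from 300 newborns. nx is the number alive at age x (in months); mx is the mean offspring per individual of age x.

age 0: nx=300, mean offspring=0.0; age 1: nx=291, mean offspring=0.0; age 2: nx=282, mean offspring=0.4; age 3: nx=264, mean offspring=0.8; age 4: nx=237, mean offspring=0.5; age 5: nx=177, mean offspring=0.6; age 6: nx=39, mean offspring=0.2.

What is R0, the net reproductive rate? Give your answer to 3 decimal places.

1.855

lx = nx/n0 = nx/300: 1, 0.97, 0.94, 0.88, 0.79, 0.59, 0.13
lx·mx by age: 0, 0, 0.376, 0.704, 0.395, 0.354, 0.026
R0 = Σ lx·mx = 1.855 → 1.855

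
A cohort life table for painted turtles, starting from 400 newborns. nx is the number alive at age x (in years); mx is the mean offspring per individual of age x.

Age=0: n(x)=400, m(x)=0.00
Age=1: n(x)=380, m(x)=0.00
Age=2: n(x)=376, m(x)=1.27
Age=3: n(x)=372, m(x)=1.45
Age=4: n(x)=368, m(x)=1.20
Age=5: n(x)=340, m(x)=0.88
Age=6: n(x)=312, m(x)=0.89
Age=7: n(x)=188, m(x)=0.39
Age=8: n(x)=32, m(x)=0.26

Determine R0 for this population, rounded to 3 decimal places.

lx = nx/n0 = nx/400: 1, 0.95, 0.94, 0.93, 0.92, 0.85, 0.78, 0.47, 0.08
lx·mx by age: 0, 0, 1.1938, 1.3485, 1.104, 0.748, 0.6942, 0.1833, 0.0208
R0 = Σ lx·mx = 5.2926 → 5.293

5.293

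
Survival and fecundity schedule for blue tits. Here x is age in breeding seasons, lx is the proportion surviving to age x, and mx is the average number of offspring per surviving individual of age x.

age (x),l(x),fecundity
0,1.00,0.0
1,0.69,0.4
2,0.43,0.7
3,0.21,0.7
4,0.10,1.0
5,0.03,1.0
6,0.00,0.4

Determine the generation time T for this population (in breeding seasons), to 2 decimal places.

2.19

lx·mx: 0, 0.276, 0.301, 0.147, 0.1, 0.03, 0 → R0 = 0.854
x·lx·mx: 0, 0.276, 0.602, 0.441, 0.4, 0.15, 0 → Σ = 1.869
T = 1.869 / 0.854 = 2.188525… → 2.19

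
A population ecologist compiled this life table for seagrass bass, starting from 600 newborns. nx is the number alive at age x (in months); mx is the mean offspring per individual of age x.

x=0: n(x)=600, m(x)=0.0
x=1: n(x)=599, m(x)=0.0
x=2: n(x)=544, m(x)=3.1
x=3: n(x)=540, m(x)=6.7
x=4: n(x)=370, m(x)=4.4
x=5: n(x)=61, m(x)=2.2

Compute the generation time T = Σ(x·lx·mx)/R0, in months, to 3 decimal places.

3.030

lx = nx/n0 = nx/600: 1, 0.99833…, 0.90667…, 0.9, 0.61667…, 0.10167…
lx·mx: 0, 0, 2.810667…, 6.03, 2.713333…, 0.223667… → R0 = 11.777667…
x·lx·mx: 0, 0, 5.621333…, 18.09, 10.853333…, 1.118333… → Σ = 35.683…
T = 35.683… / 11.777667… = 3.029717… → 3.030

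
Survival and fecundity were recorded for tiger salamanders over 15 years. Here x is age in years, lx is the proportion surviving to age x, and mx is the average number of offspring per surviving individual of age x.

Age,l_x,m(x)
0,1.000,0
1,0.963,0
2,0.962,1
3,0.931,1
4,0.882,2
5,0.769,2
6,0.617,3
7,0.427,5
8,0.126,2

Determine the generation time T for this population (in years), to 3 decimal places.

lx·mx: 0, 0, 0.962, 0.931, 1.764, 1.538, 1.851, 2.135, 0.252 → R0 = 9.433
x·lx·mx: 0, 0, 1.924, 2.793, 7.056, 7.69, 11.106, 14.945, 2.016 → Σ = 47.53
T = 47.53 / 9.433 = 5.038694… → 5.039

5.039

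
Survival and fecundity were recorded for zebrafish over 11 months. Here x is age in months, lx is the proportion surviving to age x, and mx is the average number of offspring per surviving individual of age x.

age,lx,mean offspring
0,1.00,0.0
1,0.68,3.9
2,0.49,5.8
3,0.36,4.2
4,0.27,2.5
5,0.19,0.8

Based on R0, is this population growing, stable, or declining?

R0 = Σ lx·mx = 0 + 2.652 + 2.842 + 1.512 + 0.675 + 0.152 = 7.833
R0 > 1, so the population is growing.

growing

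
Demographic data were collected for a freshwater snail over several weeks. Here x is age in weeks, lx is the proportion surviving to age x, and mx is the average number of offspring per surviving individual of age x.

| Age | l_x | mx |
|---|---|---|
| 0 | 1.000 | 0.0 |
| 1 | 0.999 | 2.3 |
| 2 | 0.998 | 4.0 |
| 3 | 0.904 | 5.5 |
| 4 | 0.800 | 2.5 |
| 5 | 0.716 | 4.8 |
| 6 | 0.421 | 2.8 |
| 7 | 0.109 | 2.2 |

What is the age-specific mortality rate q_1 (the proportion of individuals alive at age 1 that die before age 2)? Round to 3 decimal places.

q_1 = (l_1 − l_2) / l_1 = (0.999 − 0.998) / 0.999
     = 0.001 / 0.999 = 0.001001… → 0.001

0.001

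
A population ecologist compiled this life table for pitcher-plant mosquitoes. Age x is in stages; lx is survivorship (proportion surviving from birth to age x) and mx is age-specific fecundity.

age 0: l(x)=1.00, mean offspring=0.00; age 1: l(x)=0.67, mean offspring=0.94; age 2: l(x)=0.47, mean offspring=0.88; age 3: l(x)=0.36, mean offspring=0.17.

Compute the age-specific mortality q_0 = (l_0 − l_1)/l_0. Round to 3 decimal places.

0.330

q_0 = (l_0 − l_1) / l_0 = (1 − 0.67) / 1
     = 0.33 / 1 = 0.33 → 0.330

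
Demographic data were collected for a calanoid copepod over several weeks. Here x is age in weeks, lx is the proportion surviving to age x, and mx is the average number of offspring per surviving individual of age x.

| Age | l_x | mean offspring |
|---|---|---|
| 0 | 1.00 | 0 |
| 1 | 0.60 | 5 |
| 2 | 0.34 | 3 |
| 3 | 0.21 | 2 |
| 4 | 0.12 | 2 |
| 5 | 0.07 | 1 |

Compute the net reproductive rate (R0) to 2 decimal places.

lx·mx by age: 0, 3, 1.02, 0.42, 0.24, 0.07
R0 = Σ lx·mx = 4.75 → 4.75

4.75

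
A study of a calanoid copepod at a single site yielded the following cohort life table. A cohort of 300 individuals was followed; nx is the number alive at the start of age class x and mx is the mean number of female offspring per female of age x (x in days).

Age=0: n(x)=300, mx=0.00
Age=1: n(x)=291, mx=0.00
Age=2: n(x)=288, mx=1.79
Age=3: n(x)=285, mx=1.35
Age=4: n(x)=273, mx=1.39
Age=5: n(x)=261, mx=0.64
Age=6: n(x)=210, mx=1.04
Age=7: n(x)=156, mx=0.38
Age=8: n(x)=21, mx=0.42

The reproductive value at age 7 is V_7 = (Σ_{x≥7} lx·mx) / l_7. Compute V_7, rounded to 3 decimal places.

0.437

lx = nx/n0 = nx/300: 1, 0.97, 0.96, 0.95, 0.91, 0.87, 0.7, 0.52, 0.07
lx·mx for x ≥ 7: 0.1976, 0.0294 → sum = 0.227
V_7 = 0.227 / l_7 = 0.227 / 0.52 = 0.436538… → 0.437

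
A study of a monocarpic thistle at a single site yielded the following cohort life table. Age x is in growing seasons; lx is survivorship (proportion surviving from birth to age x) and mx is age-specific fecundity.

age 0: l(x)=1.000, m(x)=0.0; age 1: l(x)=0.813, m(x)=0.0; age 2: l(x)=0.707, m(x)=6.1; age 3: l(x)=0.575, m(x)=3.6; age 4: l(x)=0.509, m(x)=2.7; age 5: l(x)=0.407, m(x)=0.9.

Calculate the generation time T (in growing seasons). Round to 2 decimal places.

2.73

lx·mx: 0, 0, 4.3127, 2.07, 1.3743, 0.3663 → R0 = 8.1233
x·lx·mx: 0, 0, 8.6254, 6.21, 5.4972, 1.8315 → Σ = 22.1641
T = 22.1641 / 8.1233 = 2.72846… → 2.73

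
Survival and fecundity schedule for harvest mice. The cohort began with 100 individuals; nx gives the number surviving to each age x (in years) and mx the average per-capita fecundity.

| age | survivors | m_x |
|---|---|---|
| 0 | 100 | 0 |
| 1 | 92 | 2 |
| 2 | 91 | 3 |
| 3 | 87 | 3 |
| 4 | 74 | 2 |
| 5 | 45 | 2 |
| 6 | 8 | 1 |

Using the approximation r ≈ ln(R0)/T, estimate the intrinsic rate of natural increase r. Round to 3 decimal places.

lx = nx/n0 = nx/100: 1, 0.92, 0.91, 0.87, 0.74, 0.45, 0.08
R0 = Σ lx·mx = 0 + 1.84 + 2.73 + 2.61 + 1.48 + 0.9 + 0.08 = 9.64
Σ x·lx·mx = 26.03; T = 26.03/9.64 = 2.70021…
r ≈ ln(R0)/T = ln(9.64)/2.70021… = 0.83917… → 0.839

0.839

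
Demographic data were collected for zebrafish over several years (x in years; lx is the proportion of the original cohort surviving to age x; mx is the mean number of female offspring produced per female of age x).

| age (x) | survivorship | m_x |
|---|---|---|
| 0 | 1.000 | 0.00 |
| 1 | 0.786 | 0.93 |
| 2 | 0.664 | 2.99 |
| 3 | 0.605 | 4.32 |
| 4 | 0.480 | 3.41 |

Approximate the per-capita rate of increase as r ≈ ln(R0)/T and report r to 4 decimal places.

R0 = Σ lx·mx = 0 + 0.73098 + 1.98536 + 2.6136 + 1.6368 = 6.96674
Σ x·lx·mx = 19.0897; T = 19.0897/6.96674 = 2.74012…
r ≈ ln(R0)/T = ln(6.96674)/2.74012… = 0.708417… → 0.7084

0.7084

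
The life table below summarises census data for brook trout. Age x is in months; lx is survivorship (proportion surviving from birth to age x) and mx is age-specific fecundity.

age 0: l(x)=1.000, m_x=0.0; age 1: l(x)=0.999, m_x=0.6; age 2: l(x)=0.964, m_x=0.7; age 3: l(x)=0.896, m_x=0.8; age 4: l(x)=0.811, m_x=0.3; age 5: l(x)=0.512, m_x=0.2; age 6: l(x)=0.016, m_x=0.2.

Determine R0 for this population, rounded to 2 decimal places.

2.34

lx·mx by age: 0, 0.5994, 0.6748, 0.7168, 0.2433, 0.1024, 0.0032
R0 = Σ lx·mx = 2.3399 → 2.34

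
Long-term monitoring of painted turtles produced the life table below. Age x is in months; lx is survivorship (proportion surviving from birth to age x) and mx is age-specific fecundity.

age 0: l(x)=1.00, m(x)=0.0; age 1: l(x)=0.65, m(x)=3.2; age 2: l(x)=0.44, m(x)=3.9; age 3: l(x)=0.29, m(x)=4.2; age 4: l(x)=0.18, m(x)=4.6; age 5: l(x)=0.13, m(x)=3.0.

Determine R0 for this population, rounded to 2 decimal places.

lx·mx by age: 0, 2.08, 1.716, 1.218, 0.828, 0.39
R0 = Σ lx·mx = 6.232 → 6.23

6.23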